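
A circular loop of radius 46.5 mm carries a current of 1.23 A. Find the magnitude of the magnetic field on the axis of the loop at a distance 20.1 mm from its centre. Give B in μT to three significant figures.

On the axis of a circular loop, B = μ₀IR² / [2(R²+z²)^(3/2)].
R² + z² = (0.0465)² + (0.0201)² = 0.002566 m², and (R²+z²)^(3/2) = 1.30×10⁻⁴ m³.
B = (4π×10⁻⁷ × 1.23 × 0.002162) / (2 × 1.30×10⁻⁴) = 1.29×10⁻⁵ T.

B ≈ 12.9 μT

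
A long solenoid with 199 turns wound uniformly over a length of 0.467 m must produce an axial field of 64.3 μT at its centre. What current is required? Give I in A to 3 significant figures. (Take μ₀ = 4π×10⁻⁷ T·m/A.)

I ≈ 0.120 A

Inside a long solenoid B = μ₀nI with n = 426.1 m⁻¹, so I = B/(μ₀n).
I = 6.43×10⁻⁵ / (4π×10⁻⁷ × 426.1) = 0.120 A.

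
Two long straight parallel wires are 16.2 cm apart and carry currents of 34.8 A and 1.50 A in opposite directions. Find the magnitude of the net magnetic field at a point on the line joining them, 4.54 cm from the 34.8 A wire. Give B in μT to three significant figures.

Each long wire gives B = μ₀I/(2πd). Distances are d₁ = 0.0454 m and d₂ = 0.1166 m.
B₁ = 1.53×10⁻⁴ T, B₂ = 2.57×10⁻⁶ T.
Between antiparallel currents both contributions point the same way, so they add. B = B₁ + B₂ = 1.53×10⁻⁴ + 2.57×10⁻⁶ = 1.56×10⁻⁴ T.

B ≈ 156 μT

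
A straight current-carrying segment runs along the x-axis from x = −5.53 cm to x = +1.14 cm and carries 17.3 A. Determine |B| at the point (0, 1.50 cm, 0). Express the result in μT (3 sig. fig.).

For a finite straight segment, B = (μ₀I/4πd)(sinθ₁ + sinθ₂), where θ₁, θ₂ are the angles from the perpendicular to each end.
The perpendicular distance is d = 0.015 m; the end-offsets along the wire are a = 0.0553 m and b = 0.0114 m.
sinθ₁ = 0.0553/√(0.0553²+0.015²) = 0.9651; sinθ₂ = 0.0114/√(0.0114²+0.015²) = 0.6051.
B = (4π×10⁻⁷ × 17.3) / (4π × 0.015) × (0.9651 + 0.6051) = 1.81×10⁻⁴ T.

B ≈ 181 μT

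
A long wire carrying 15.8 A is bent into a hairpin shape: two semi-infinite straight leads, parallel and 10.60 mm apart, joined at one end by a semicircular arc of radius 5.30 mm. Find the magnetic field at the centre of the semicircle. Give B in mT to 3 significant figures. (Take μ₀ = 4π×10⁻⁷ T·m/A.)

The semicircular arc contributes B_arc = μ₀I·π/(4πR) = μ₀I/(4R) = 9.37×10⁻⁴ T.
Each semi-infinite lead is at perpendicular distance R = 0.0053 m from the centre, with the perpendicular foot at its near end, so it contributes μ₀I/(4πR); both point the same way, together 5.96×10⁻⁴ T.
Arc and leads all point the same direction: B = 9.37×10⁻⁴ + 5.96×10⁻⁴ = 1.53×10⁻³ T.

B ≈ 1.53 mT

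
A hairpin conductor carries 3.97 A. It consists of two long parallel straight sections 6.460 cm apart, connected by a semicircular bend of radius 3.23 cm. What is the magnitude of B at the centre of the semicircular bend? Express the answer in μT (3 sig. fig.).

B ≈ 63.2 μT

The semicircular arc contributes B_arc = μ₀I·π/(4πR) = μ₀I/(4R) = 3.86×10⁻⁵ T.
Each semi-infinite lead is at perpendicular distance R = 0.0323 m from the centre, with the perpendicular foot at its near end, so it contributes μ₀I/(4πR); both point the same way, together 2.46×10⁻⁵ T.
Arc and leads all point the same direction: B = 3.86×10⁻⁵ + 2.46×10⁻⁵ = 6.32×10⁻⁵ T.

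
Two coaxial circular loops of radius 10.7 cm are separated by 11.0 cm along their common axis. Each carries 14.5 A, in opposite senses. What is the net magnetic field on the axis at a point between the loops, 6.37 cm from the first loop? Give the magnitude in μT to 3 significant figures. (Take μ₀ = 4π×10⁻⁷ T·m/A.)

B ≈ 11.8 μT

Each loop contributes B = μ₀IR²/[2(R²+z²)^(3/2)] on the axis, with z measured from that loop.
Loop 1 (z = 0.0637 m): B₁ = 5.40×10⁻⁵ T. Loop 2 (z = 0.0463 m): B₂ = 6.58×10⁻⁵ T.
The fields oppose: B = |B₁ − B₂| = 1.18×10⁻⁵ T.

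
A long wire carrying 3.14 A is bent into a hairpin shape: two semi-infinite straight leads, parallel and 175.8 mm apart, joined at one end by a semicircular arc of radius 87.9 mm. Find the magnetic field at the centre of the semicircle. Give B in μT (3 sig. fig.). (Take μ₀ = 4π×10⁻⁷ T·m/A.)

The semicircular arc contributes B_arc = μ₀I·π/(4πR) = μ₀I/(4R) = 1.12×10⁻⁵ T.
Each semi-infinite lead is at perpendicular distance R = 0.0879 m from the centre, with the perpendicular foot at its near end, so it contributes μ₀I/(4πR); both point the same way, together 7.14×10⁻⁶ T.
Arc and leads all point the same direction: B = 1.12×10⁻⁵ + 7.14×10⁻⁶ = 1.84×10⁻⁵ T.

B ≈ 18.4 μT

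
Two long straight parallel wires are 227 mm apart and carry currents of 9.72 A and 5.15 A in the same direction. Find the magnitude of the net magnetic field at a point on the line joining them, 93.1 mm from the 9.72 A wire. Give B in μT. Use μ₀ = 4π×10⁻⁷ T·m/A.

B ≈ 13.2 μT

Each long wire gives B = μ₀I/(2πd). Distances are d₁ = 0.0931 m and d₂ = 0.1339 m.
B₁ = 2.09×10⁻⁵ T, B₂ = 7.69×10⁻⁶ T.
Between parallel currents the two contributions point in opposite directions, so they subtract. B = |B₁ − B₂| = |2.09×10⁻⁵ − 7.69×10⁻⁶| = 1.32×10⁻⁵ T.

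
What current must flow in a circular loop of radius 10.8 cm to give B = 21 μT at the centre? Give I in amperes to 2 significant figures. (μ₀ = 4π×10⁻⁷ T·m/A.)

At the centre of a circular loop B = μ₀I/(2R), so I = 2RB/μ₀.
With R = 0.108 m, I = 2 × 0.108 × 2.10×10⁻⁵ / (4π×10⁻⁷) = 3.61 A.

I ≈ 3.6 A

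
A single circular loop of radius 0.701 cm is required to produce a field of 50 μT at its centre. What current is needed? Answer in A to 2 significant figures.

At the centre of a circular loop B = μ₀I/(2R), so I = 2RB/μ₀.
With R = 0.00701 m, I = 2 × 0.00701 × 5.00×10⁻⁵ / (4π×10⁻⁷) = 0.558 A.

I ≈ 0.56 A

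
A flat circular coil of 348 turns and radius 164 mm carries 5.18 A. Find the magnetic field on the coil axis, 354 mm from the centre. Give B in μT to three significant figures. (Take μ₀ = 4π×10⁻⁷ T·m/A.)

B ≈ 513 μT

For an N-turn flat coil, B = Nμ₀IR²/[2(R²+z²)^(3/2)] with R = 0.164 m, z = 0.354 m.
B = 348 × 1.47×10⁻⁶ T = 5.13×10⁻⁴ T.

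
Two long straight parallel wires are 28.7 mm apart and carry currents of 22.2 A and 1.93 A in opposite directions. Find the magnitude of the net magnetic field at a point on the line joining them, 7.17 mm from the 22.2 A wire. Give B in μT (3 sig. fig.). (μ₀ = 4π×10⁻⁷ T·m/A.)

Each long wire gives B = μ₀I/(2πd). Distances are d₁ = 0.00717 m and d₂ = 0.02153 m.
B₁ = 6.19×10⁻⁴ T, B₂ = 1.79×10⁻⁵ T.
Between antiparallel currents both contributions point the same way, so they add. B = B₁ + B₂ = 6.19×10⁻⁴ + 1.79×10⁻⁵ = 6.37×10⁻⁴ T.

B ≈ 637 μT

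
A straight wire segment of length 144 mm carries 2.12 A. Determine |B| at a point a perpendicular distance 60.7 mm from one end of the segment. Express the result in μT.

For a finite straight segment, B = (μ₀I/4πd)(sinθ₁ + sinθ₂), where θ₁, θ₂ are the angles from the perpendicular to each end.
The perpendicular foot is at one end, so the two end-offsets along the wire are 0 and L = 0.144 m.
sinθ₁ = 0/√(0²+0.0607²) = 0.0000; sinθ₂ = 0.144/√(0.144²+0.0607²) = 0.9215.
B = (4π×10⁻⁷ × 2.12) / (4π × 0.0607) × (0.0000 + 0.9215) = 3.22×10⁻⁶ T.

B ≈ 3.22 μT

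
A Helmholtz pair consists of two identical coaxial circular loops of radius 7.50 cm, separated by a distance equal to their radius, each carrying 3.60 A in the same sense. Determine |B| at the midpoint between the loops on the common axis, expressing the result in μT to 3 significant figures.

B ≈ 43.2 μT

Each loop contributes B = μ₀IR²/[2(R²+z²)^(3/2)] on the axis, with z measured from that loop.
Loop 1 (z = 0.0375 m): B₁ = 2.16×10⁻⁵ T. Loop 2 (z = 0.0375 m): B₂ = 2.16×10⁻⁵ T.
The fields add: B = B₁ + B₂ = 4.32×10⁻⁵ T.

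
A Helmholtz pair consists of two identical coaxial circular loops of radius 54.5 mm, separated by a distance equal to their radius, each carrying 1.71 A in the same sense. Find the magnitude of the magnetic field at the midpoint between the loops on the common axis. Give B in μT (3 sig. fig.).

Each loop contributes B = μ₀IR²/[2(R²+z²)^(3/2)] on the axis, with z measured from that loop.
Loop 1 (z = 0.02725 m): B₁ = 1.41×10⁻⁵ T. Loop 2 (z = 0.02725 m): B₂ = 1.41×10⁻⁵ T.
The fields add: B = B₁ + B₂ = 2.82×10⁻⁵ T.

B ≈ 28.2 μT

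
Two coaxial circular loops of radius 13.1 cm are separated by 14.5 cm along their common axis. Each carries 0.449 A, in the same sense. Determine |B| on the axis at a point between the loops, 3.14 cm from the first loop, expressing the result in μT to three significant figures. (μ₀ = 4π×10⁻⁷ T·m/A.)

Each loop contributes B = μ₀IR²/[2(R²+z²)^(3/2)] on the axis, with z measured from that loop.
Loop 1 (z = 0.0314 m): B₁ = 1.98×10⁻⁶ T. Loop 2 (z = 0.1136 m): B₂ = 9.29×10⁻⁷ T.
The fields add: B = B₁ + B₂ = 2.91×10⁻⁶ T.

B ≈ 2.91 μT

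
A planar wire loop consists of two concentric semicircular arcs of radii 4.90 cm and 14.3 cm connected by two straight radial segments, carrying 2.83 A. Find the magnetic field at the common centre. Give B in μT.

B ≈ 11.9 μT

The radial connectors point toward the centre, so dl × r̂ = 0 and they contribute nothing.
Each semicircle gives μ₀I/(4R): inner arc 1.81×10⁻⁵ T, outer arc 6.22×10⁻⁶ T.
The two arcs carry current in opposite angular senses, so their fields oppose: B = |1.81×10⁻⁵ − 6.22×10⁻⁶| = 1.19×10⁻⁵ T.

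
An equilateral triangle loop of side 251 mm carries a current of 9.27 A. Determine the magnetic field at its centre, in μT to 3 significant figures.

Each side is a finite straight segment at perpendicular distance d = a/(2 tan(π/3)) = 0.07246 m from the centre, with end-angles ±π/3.
One side contributes B₁ = (μ₀I/4πd)·2 sin(π/3) = 2.22×10⁻⁵ T.
All 3 sides add in the same direction: B = 3 × 2.22×10⁻⁵ = 6.65×10⁻⁵ T.

B ≈ 66.5 μT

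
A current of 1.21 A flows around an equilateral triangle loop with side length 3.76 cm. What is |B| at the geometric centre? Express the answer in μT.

Each side is a finite straight segment at perpendicular distance d = a/(2 tan(π/3)) = 0.01085 m from the centre, with end-angles ±π/3.
One side contributes B₁ = (μ₀I/4πd)·2 sin(π/3) = 1.93×10⁻⁵ T.
All 3 sides add in the same direction: B = 3 × 1.93×10⁻⁵ = 5.79×10⁻⁵ T.

B ≈ 57.9 μT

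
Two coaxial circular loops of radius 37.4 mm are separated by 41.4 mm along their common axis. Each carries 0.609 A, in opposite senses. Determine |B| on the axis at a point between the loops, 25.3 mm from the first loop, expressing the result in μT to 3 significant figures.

B ≈ 2.11 μT

Each loop contributes B = μ₀IR²/[2(R²+z²)^(3/2)] on the axis, with z measured from that loop.
Loop 1 (z = 0.0253 m): B₁ = 5.81×10⁻⁶ T. Loop 2 (z = 0.0161 m): B₂ = 7.93×10⁻⁶ T.
The fields oppose: B = |B₁ − B₂| = 2.11×10⁻⁶ T.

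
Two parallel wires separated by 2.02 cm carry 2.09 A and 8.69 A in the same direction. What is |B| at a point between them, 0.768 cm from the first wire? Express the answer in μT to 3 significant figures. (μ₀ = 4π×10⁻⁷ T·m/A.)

B ≈ 84.4 μT

Each long wire gives B = μ₀I/(2πd). Distances are d₁ = 0.00768 m and d₂ = 0.01252 m.
B₁ = 5.44×10⁻⁵ T, B₂ = 1.39×10⁻⁴ T.
Between parallel currents the two contributions point in opposite directions, so they subtract. B = |B₁ − B₂| = |5.44×10⁻⁵ − 1.39×10⁻⁴| = 8.44×10⁻⁵ T.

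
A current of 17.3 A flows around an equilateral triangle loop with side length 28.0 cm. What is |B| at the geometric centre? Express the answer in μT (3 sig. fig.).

B ≈ 111 μT

Each side is a finite straight segment at perpendicular distance d = a/(2 tan(π/3)) = 0.08083 m from the centre, with end-angles ±π/3.
One side contributes B₁ = (μ₀I/4πd)·2 sin(π/3) = 3.71×10⁻⁵ T.
All 3 sides add in the same direction: B = 3 × 3.71×10⁻⁵ = 1.11×10⁻⁴ T.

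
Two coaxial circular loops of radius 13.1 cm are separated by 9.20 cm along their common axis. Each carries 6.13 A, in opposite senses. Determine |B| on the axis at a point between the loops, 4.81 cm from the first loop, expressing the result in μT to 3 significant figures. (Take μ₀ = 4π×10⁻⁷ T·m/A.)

Each loop contributes B = μ₀IR²/[2(R²+z²)^(3/2)] on the axis, with z measured from that loop.
Loop 1 (z = 0.0481 m): B₁ = 2.43×10⁻⁵ T. Loop 2 (z = 0.0439 m): B₂ = 2.51×10⁻⁵ T.
The fields oppose: B = |B₁ − B₂| = 7.42×10⁻⁷ T.

B ≈ 0.742 μT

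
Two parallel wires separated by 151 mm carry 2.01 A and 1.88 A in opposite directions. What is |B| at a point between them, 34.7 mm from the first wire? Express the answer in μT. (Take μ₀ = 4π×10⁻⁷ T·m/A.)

Each long wire gives B = μ₀I/(2πd). Distances are d₁ = 0.0347 m and d₂ = 0.1163 m.
B₁ = 1.16×10⁻⁵ T, B₂ = 3.23×10⁻⁶ T.
Between antiparallel currents both contributions point the same way, so they add. B = B₁ + B₂ = 1.16×10⁻⁵ + 3.23×10⁻⁶ = 1.48×10⁻⁵ T.

B ≈ 14.8 μT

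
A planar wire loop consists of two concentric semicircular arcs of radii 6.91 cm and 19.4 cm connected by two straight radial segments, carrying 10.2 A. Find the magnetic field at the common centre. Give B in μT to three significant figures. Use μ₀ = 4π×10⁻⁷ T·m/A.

The radial connectors point toward the centre, so dl × r̂ = 0 and they contribute nothing.
Each semicircle gives μ₀I/(4R): inner arc 4.64×10⁻⁵ T, outer arc 1.65×10⁻⁵ T.
The two arcs carry current in opposite angular senses, so their fields oppose: B = |4.64×10⁻⁵ − 1.65×10⁻⁵| = 2.99×10⁻⁵ T.

B ≈ 29.9 μT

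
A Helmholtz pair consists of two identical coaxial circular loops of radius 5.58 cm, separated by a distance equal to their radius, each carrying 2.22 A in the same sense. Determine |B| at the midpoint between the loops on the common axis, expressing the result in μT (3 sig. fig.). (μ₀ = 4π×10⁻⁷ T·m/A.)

Each loop contributes B = μ₀IR²/[2(R²+z²)^(3/2)] on the axis, with z measured from that loop.
Loop 1 (z = 0.0279 m): B₁ = 1.79×10⁻⁵ T. Loop 2 (z = 0.0279 m): B₂ = 1.79×10⁻⁵ T.
The fields add: B = B₁ + B₂ = 3.58×10⁻⁵ T.

B ≈ 35.8 μT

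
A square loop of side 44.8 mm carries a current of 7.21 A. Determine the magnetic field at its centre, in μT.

Each side is a finite straight segment at perpendicular distance d = a/(2 tan(π/4)) = 0.0224 m from the centre, with end-angles ±π/4.
One side contributes B₁ = (μ₀I/4πd)·2 sin(π/4) = 4.55×10⁻⁵ T.
All 4 sides add in the same direction: B = 4 × 4.55×10⁻⁵ = 1.82×10⁻⁴ T.

B ≈ 182 μT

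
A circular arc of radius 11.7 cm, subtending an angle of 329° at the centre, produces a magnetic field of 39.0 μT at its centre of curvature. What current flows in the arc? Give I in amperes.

For a circular arc, B = μ₀Iφ/(4πR) with φ in radians; here φ = 5.742 rad.
So I = 4πRB/(μ₀φ) = 4π × 0.117 × 3.90×10⁻⁵ / (4π×10⁻⁷ × 5.742) = 7.95 A.

I ≈ 7.95 A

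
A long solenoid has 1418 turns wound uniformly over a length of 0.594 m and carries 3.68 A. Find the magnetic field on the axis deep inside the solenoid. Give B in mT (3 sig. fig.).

B ≈ 11.0 mT

Inside a long solenoid, B = μ₀nI with n = 2387 turns/m.
B = 4π×10⁻⁷ × 2387 × 3.68 = 1.10×10⁻² T.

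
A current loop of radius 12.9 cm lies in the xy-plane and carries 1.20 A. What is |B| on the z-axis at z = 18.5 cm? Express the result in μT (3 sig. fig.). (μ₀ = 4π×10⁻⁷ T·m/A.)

On the axis of a circular loop, B = μ₀IR² / [2(R²+z²)^(3/2)].
R² + z² = (0.129)² + (0.185)² = 0.05087 m², and (R²+z²)^(3/2) = 1.15×10⁻² m³.
B = (4π×10⁻⁷ × 1.20 × 0.01664) / (2 × 1.15×10⁻²) = 1.09×10⁻⁶ T.

B ≈ 1.09 μT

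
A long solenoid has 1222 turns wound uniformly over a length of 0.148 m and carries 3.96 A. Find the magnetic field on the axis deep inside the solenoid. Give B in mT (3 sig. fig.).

B ≈ 41.1 mT

Inside a long solenoid, B = μ₀nI with n = 8257 turns/m.
B = 4π×10⁻⁷ × 8257 × 3.96 = 4.11×10⁻² T.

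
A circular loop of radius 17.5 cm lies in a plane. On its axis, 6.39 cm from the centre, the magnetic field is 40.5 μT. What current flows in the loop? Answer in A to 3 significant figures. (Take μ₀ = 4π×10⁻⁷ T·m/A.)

I ≈ 13.6 A

On the axis of a loop, B = μ₀IR²/[2(R²+z²)^(3/2)], so I = 2B(R²+z²)^(3/2)/(μ₀R²).
R² + z² = 0.03063 + 0.004083 = 0.03471 m²; raised to 3/2 gives 6.47×10⁻³ m³.
I = 2 × 4.05×10⁻⁵ × 6.47×10⁻³ / (1.26×10⁻⁶ × 0.03063) = 13.6 A.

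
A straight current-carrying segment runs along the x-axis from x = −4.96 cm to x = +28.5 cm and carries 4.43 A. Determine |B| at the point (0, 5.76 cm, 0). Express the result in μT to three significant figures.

B ≈ 12.6 μT

For a finite straight segment, B = (μ₀I/4πd)(sinθ₁ + sinθ₂), where θ₁, θ₂ are the angles from the perpendicular to each end.
The perpendicular distance is d = 0.0576 m; the end-offsets along the wire are a = 0.0496 m and b = 0.285 m.
sinθ₁ = 0.0496/√(0.0496²+0.0576²) = 0.6525; sinθ₂ = 0.285/√(0.285²+0.0576²) = 0.9802.
B = (4π×10⁻⁷ × 4.43) / (4π × 0.0576) × (0.6525 + 0.9802) = 1.26×10⁻⁵ T.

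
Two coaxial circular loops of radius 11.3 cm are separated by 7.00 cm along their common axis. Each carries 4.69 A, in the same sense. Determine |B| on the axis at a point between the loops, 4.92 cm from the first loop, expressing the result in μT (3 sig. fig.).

B ≈ 44.9 μT

Each loop contributes B = μ₀IR²/[2(R²+z²)^(3/2)] on the axis, with z measured from that loop.
Loop 1 (z = 0.0492 m): B₁ = 2.01×10⁻⁵ T. Loop 2 (z = 0.0208 m): B₂ = 2.48×10⁻⁵ T.
The fields add: B = B₁ + B₂ = 4.49×10⁻⁵ T.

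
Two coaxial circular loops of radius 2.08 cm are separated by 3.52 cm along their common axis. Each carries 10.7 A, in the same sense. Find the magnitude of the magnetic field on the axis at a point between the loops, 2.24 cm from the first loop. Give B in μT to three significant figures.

B ≈ 301 μT

Each loop contributes B = μ₀IR²/[2(R²+z²)^(3/2)] on the axis, with z measured from that loop.
Loop 1 (z = 0.0224 m): B₁ = 1.02×10⁻⁴ T. Loop 2 (z = 0.0128 m): B₂ = 2.00×10⁻⁴ T.
The fields add: B = B₁ + B₂ = 3.01×10⁻⁴ T.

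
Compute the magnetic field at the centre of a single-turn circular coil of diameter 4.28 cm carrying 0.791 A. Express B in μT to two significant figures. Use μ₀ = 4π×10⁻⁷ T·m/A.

B ≈ 23 μT

At the centre of a circular loop the Biot–Savart law gives B = μ₀I/(2R) (so R = 0.0214 m).
B = (4π×10⁻⁷ × 0.791) / (2 × 0.0214) = 2.32×10⁻⁵ T.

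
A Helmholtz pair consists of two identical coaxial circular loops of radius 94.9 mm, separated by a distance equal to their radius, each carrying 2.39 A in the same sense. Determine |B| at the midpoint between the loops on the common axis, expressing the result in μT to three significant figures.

B ≈ 22.6 μT

Each loop contributes B = μ₀IR²/[2(R²+z²)^(3/2)] on the axis, with z measured from that loop.
Loop 1 (z = 0.04745 m): B₁ = 1.13×10⁻⁵ T. Loop 2 (z = 0.04745 m): B₂ = 1.13×10⁻⁵ T.
The fields add: B = B₁ + B₂ = 2.26×10⁻⁵ T.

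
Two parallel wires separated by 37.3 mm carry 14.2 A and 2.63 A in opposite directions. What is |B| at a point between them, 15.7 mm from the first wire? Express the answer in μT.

B ≈ 205 μT

Each long wire gives B = μ₀I/(2πd). Distances are d₁ = 0.0157 m and d₂ = 0.0216 m.
B₁ = 1.81×10⁻⁴ T, B₂ = 2.44×10⁻⁵ T.
Between antiparallel currents both contributions point the same way, so they add. B = B₁ + B₂ = 1.81×10⁻⁴ + 2.44×10⁻⁵ = 2.05×10⁻⁴ T.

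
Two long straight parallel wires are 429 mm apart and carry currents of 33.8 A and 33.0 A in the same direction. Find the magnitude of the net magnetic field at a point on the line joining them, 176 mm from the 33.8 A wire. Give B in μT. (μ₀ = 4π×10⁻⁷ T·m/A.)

Each long wire gives B = μ₀I/(2πd). Distances are d₁ = 0.176 m and d₂ = 0.253 m.
B₁ = 3.84×10⁻⁵ T, B₂ = 2.61×10⁻⁵ T.
Between parallel currents the two contributions point in opposite directions, so they subtract. B = |B₁ − B₂| = |3.84×10⁻⁵ − 2.61×10⁻⁵| = 1.23×10⁻⁵ T.

B ≈ 12.3 μT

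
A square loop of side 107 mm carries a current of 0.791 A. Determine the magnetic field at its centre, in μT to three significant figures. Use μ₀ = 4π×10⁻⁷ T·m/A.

Each side is a finite straight segment at perpendicular distance d = a/(2 tan(π/4)) = 0.0535 m from the centre, with end-angles ±π/4.
One side contributes B₁ = (μ₀I/4πd)·2 sin(π/4) = 2.09×10⁻⁶ T.
All 4 sides add in the same direction: B = 4 × 2.09×10⁻⁶ = 8.36×10⁻⁶ T.

B ≈ 8.36 μT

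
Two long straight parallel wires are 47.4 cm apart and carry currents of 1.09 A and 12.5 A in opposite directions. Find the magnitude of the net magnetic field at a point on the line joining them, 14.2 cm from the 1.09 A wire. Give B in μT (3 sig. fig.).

Each long wire gives B = μ₀I/(2πd). Distances are d₁ = 0.142 m and d₂ = 0.332 m.
B₁ = 1.54×10⁻⁶ T, B₂ = 7.53×10⁻⁶ T.
Between antiparallel currents both contributions point the same way, so they add. B = B₁ + B₂ = 1.54×10⁻⁶ + 7.53×10⁻⁶ = 9.07×10⁻⁶ T.

B ≈ 9.07 μT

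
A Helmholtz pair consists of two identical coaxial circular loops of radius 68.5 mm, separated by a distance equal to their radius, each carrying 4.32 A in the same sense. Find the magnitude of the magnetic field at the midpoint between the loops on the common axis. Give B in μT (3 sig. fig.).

B ≈ 56.7 μT

Each loop contributes B = μ₀IR²/[2(R²+z²)^(3/2)] on the axis, with z measured from that loop.
Loop 1 (z = 0.03425 m): B₁ = 2.84×10⁻⁵ T. Loop 2 (z = 0.03425 m): B₂ = 2.84×10⁻⁵ T.
The fields add: B = B₁ + B₂ = 5.67×10⁻⁵ T.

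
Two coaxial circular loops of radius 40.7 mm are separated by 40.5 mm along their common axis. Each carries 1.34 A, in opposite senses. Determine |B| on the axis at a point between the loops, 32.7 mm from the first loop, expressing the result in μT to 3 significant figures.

Each loop contributes B = μ₀IR²/[2(R²+z²)^(3/2)] on the axis, with z measured from that loop.
Loop 1 (z = 0.0327 m): B₁ = 9.80×10⁻⁶ T. Loop 2 (z = 0.0078 m): B₂ = 1.96×10⁻⁵ T.
The fields oppose: B = |B₁ − B₂| = 9.80×10⁻⁶ T.

B ≈ 9.80 μT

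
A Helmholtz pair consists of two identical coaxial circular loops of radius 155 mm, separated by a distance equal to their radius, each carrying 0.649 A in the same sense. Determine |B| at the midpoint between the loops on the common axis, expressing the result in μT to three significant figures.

Each loop contributes B = μ₀IR²/[2(R²+z²)^(3/2)] on the axis, with z measured from that loop.
Loop 1 (z = 0.0775 m): B₁ = 1.88×10⁻⁶ T. Loop 2 (z = 0.0775 m): B₂ = 1.88×10⁻⁶ T.
The fields add: B = B₁ + B₂ = 3.76×10⁻⁶ T.

B ≈ 3.76 μT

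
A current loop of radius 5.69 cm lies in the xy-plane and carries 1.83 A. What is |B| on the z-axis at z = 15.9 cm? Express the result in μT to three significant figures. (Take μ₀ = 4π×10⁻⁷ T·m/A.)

B ≈ 0.773 μT

On the axis of a circular loop, B = μ₀IR² / [2(R²+z²)^(3/2)].
R² + z² = (0.0569)² + (0.159)² = 0.02852 m², and (R²+z²)^(3/2) = 4.82×10⁻³ m³.
B = (4π×10⁻⁷ × 1.83 × 0.003238) / (2 × 4.82×10⁻³) = 7.73×10⁻⁷ T.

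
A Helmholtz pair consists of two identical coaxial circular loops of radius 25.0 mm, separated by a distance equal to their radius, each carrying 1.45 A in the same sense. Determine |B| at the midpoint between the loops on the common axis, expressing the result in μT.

B ≈ 52.2 μT

Each loop contributes B = μ₀IR²/[2(R²+z²)^(3/2)] on the axis, with z measured from that loop.
Loop 1 (z = 0.0125 m): B₁ = 2.61×10⁻⁵ T. Loop 2 (z = 0.0125 m): B₂ = 2.61×10⁻⁵ T.
The fields add: B = B₁ + B₂ = 5.22×10⁻⁵ T.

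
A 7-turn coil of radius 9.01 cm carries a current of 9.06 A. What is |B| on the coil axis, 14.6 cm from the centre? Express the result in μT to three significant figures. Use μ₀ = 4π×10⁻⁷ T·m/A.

B ≈ 64.1 μT

For an N-turn flat coil, B = Nμ₀IR²/[2(R²+z²)^(3/2)] with R = 0.0901 m, z = 0.146 m.
B = 7 × 9.15×10⁻⁶ T = 6.41×10⁻⁵ T.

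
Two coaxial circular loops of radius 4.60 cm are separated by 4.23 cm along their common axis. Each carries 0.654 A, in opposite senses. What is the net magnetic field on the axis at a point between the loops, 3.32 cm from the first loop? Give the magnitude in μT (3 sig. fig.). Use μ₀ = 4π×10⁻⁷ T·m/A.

Each loop contributes B = μ₀IR²/[2(R²+z²)^(3/2)] on the axis, with z measured from that loop.
Loop 1 (z = 0.0332 m): B₁ = 4.76×10⁻⁶ T. Loop 2 (z = 0.0091 m): B₂ = 8.43×10⁻⁶ T.
The fields oppose: B = |B₁ − B₂| = 3.67×10⁻⁶ T.

B ≈ 3.67 μT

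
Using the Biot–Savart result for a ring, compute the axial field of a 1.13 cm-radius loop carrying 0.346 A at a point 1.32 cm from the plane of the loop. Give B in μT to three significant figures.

B ≈ 5.29 μT

On the axis of a circular loop, B = μ₀IR² / [2(R²+z²)^(3/2)].
R² + z² = (0.0113)² + (0.0132)² = 0.0003019 m², and (R²+z²)^(3/2) = 5.25×10⁻⁶ m³.
B = (4π×10⁻⁷ × 0.346 × 0.0001277) / (2 × 5.25×10⁻⁶) = 5.29×10⁻⁶ T.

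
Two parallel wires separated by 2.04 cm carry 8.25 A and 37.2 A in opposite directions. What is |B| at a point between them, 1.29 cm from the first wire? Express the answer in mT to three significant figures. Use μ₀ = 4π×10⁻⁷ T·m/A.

B ≈ 1.12 mT

Each long wire gives B = μ₀I/(2πd). Distances are d₁ = 0.0129 m and d₂ = 0.0075 m.
B₁ = 1.28×10⁻⁴ T, B₂ = 9.92×10⁻⁴ T.
Between antiparallel currents both contributions point the same way, so they add. B = B₁ + B₂ = 1.28×10⁻⁴ + 9.92×10⁻⁴ = 1.12×10⁻³ T.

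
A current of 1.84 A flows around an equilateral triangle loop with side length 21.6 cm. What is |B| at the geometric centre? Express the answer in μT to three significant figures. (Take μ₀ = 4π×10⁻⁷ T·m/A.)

B ≈ 15.3 μT

Each side is a finite straight segment at perpendicular distance d = a/(2 tan(π/3)) = 0.06235 m from the centre, with end-angles ±π/3.
One side contributes B₁ = (μ₀I/4πd)·2 sin(π/3) = 5.11×10⁻⁶ T.
All 3 sides add in the same direction: B = 3 × 5.11×10⁻⁶ = 1.53×10⁻⁵ T.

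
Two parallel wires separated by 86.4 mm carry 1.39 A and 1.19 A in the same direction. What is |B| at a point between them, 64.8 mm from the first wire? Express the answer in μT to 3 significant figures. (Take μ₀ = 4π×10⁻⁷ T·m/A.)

Each long wire gives B = μ₀I/(2πd). Distances are d₁ = 0.0648 m and d₂ = 0.0216 m.
B₁ = 4.29×10⁻⁶ T, B₂ = 1.10×10⁻⁵ T.
Between parallel currents the two contributions point in opposite directions, so they subtract. B = |B₁ − B₂| = |4.29×10⁻⁶ − 1.10×10⁻⁵| = 6.73×10⁻⁶ T.

B ≈ 6.73 μT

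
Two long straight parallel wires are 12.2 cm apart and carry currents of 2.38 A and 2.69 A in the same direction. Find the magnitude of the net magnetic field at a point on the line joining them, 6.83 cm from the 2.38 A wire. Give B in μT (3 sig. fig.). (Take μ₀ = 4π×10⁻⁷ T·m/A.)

Each long wire gives B = μ₀I/(2πd). Distances are d₁ = 0.0683 m and d₂ = 0.0537 m.
B₁ = 6.97×10⁻⁶ T, B₂ = 1.00×10⁻⁵ T.
Between parallel currents the two contributions point in opposite directions, so they subtract. B = |B₁ − B₂| = |6.97×10⁻⁶ − 1.00×10⁻⁵| = 3.05×10⁻⁶ T.

B ≈ 3.05 μT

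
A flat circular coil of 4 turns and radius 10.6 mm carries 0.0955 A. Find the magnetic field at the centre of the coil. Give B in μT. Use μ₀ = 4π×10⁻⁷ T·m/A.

B ≈ 22.6 μT

For an N-turn flat coil, B = Nμ₀I/(2R) with R = 0.0106 m.
B = 4 × 5.66×10⁻⁶ T = 2.26×10⁻⁵ T.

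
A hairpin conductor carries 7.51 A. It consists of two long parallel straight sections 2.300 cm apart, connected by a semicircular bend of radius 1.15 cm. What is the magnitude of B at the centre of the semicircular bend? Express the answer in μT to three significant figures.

B ≈ 336 μT

The semicircular arc contributes B_arc = μ₀I·π/(4πR) = μ₀I/(4R) = 2.05×10⁻⁴ T.
Each semi-infinite lead is at perpendicular distance R = 0.0115 m from the centre, with the perpendicular foot at its near end, so it contributes μ₀I/(4πR); both point the same way, together 1.31×10⁻⁴ T.
Arc and leads all point the same direction: B = 2.05×10⁻⁴ + 1.31×10⁻⁴ = 3.36×10⁻⁴ T.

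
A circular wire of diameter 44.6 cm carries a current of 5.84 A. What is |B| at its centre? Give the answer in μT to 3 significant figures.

At the centre of a circular loop the Biot–Savart law gives B = μ₀I/(2R) (so R = 0.223 m).
B = (4π×10⁻⁷ × 5.84) / (2 × 0.223) = 1.65×10⁻⁵ T.

B ≈ 16.5 μT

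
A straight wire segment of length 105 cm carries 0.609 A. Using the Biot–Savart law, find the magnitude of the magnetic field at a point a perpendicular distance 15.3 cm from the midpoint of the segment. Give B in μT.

For a finite straight segment, B = (μ₀I/4πd)(sinθ₁ + sinθ₂), where θ₁, θ₂ are the angles from the perpendicular to each end.
The perpendicular from the point meets the wire at its midpoint, so each end is L/2 = 0.525 m away along the wire.
sinθ₁ = 0.525/√(0.525²+0.153²) = 0.9601; sinθ₂ = 0.525/√(0.525²+0.153²) = 0.9601.
B = (4π×10⁻⁷ × 0.609) / (4π × 0.153) × (0.9601 + 0.9601) = 7.64×10⁻⁷ T.

B ≈ 0.764 μT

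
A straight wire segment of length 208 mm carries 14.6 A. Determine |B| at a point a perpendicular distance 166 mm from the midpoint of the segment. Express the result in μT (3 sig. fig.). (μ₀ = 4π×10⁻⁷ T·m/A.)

B ≈ 9.34 μT

For a finite straight segment, B = (μ₀I/4πd)(sinθ₁ + sinθ₂), where θ₁, θ₂ are the angles from the perpendicular to each end.
The perpendicular from the point meets the wire at its midpoint, so each end is L/2 = 0.104 m away along the wire.
sinθ₁ = 0.104/√(0.104²+0.166²) = 0.5309; sinθ₂ = 0.104/√(0.104²+0.166²) = 0.5309.
B = (4π×10⁻⁷ × 14.6) / (4π × 0.166) × (0.5309 + 0.5309) = 9.34×10⁻⁶ T.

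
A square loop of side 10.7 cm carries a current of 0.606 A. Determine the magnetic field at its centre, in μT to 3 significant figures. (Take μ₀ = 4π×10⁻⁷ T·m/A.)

Each side is a finite straight segment at perpendicular distance d = a/(2 tan(π/4)) = 0.0535 m from the centre, with end-angles ±π/4.
One side contributes B₁ = (μ₀I/4πd)·2 sin(π/4) = 1.60×10⁻⁶ T.
All 4 sides add in the same direction: B = 4 × 1.60×10⁻⁶ = 6.41×10⁻⁶ T.

B ≈ 6.41 μT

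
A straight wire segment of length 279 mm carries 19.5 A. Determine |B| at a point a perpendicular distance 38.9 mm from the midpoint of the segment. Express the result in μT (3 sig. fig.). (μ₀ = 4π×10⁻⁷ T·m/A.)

For a finite straight segment, B = (μ₀I/4πd)(sinθ₁ + sinθ₂), where θ₁, θ₂ are the angles from the perpendicular to each end.
The perpendicular from the point meets the wire at its midpoint, so each end is L/2 = 0.1395 m away along the wire.
sinθ₁ = 0.1395/√(0.1395²+0.0389²) = 0.9633; sinθ₂ = 0.1395/√(0.1395²+0.0389²) = 0.9633.
B = (4π×10⁻⁷ × 19.5) / (4π × 0.0389) × (0.9633 + 0.9633) = 9.66×10⁻⁵ T.

B ≈ 96.6 μT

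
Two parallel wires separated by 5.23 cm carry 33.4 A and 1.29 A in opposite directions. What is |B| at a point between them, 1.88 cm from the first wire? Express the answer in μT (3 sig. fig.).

Each long wire gives B = μ₀I/(2πd). Distances are d₁ = 0.0188 m and d₂ = 0.0335 m.
B₁ = 3.55×10⁻⁴ T, B₂ = 7.70×10⁻⁶ T.
Between antiparallel currents both contributions point the same way, so they add. B = B₁ + B₂ = 3.55×10⁻⁴ + 7.70×10⁻⁶ = 3.63×10⁻⁴ T.

B ≈ 363 μT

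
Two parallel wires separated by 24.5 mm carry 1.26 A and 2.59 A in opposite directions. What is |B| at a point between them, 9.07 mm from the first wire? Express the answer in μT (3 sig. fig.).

Each long wire gives B = μ₀I/(2πd). Distances are d₁ = 0.00907 m and d₂ = 0.01543 m.
B₁ = 2.78×10⁻⁵ T, B₂ = 3.36×10⁻⁵ T.
Between antiparallel currents both contributions point the same way, so they add. B = B₁ + B₂ = 2.78×10⁻⁵ + 3.36×10⁻⁵ = 6.14×10⁻⁵ T.

B ≈ 61.4 μT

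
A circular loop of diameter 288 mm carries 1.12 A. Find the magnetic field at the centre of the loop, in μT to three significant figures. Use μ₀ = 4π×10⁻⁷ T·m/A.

B ≈ 4.89 μT

At the centre of a circular loop the Biot–Savart law gives B = μ₀I/(2R) (so R = 0.144 m).
B = (4π×10⁻⁷ × 1.12) / (2 × 0.144) = 4.89×10⁻⁶ T.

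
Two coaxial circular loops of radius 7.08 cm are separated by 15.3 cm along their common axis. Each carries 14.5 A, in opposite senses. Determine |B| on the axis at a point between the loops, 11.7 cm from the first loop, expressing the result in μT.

B ≈ 73.3 μT

Each loop contributes B = μ₀IR²/[2(R²+z²)^(3/2)] on the axis, with z measured from that loop.
Loop 1 (z = 0.117 m): B₁ = 1.79×10⁻⁵ T. Loop 2 (z = 0.036 m): B₂ = 9.11×10⁻⁵ T.
The fields oppose: B = |B₁ − B₂| = 7.33×10⁻⁵ T.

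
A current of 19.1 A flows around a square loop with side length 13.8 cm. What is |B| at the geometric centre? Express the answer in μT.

B ≈ 157 μT

Each side is a finite straight segment at perpendicular distance d = a/(2 tan(π/4)) = 0.069 m from the centre, with end-angles ±π/4.
One side contributes B₁ = (μ₀I/4πd)·2 sin(π/4) = 3.91×10⁻⁵ T.
All 4 sides add in the same direction: B = 4 × 3.91×10⁻⁵ = 1.57×10⁻⁴ T.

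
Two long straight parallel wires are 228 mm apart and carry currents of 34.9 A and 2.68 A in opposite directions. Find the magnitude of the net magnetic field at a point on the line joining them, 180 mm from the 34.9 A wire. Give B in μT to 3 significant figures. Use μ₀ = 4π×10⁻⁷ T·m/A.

B ≈ 49.9 μT

Each long wire gives B = μ₀I/(2πd). Distances are d₁ = 0.18 m and d₂ = 0.048 m.
B₁ = 3.88×10⁻⁵ T, B₂ = 1.12×10⁻⁵ T.
Between antiparallel currents both contributions point the same way, so they add. B = B₁ + B₂ = 3.88×10⁻⁵ + 1.12×10⁻⁵ = 4.99×10⁻⁵ T.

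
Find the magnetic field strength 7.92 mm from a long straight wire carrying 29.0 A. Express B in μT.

For an infinitely long straight wire, B = μ₀I/(2πd).
B = (4π×10⁻⁷ × 29.0) / (2π × 0.00792) = 7.32×10⁻⁴ T.

B ≈ 732 μT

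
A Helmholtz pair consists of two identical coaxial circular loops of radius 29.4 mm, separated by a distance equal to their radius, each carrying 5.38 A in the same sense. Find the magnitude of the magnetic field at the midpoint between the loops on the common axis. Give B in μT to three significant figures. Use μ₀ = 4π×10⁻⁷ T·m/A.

B ≈ 165 μT

Each loop contributes B = μ₀IR²/[2(R²+z²)^(3/2)] on the axis, with z measured from that loop.
Loop 1 (z = 0.0147 m): B₁ = 8.23×10⁻⁵ T. Loop 2 (z = 0.0147 m): B₂ = 8.23×10⁻⁵ T.
The fields add: B = B₁ + B₂ = 1.65×10⁻⁴ T.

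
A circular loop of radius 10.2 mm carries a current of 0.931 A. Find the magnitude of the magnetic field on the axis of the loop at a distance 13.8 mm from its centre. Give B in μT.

On the axis of a circular loop, B = μ₀IR² / [2(R²+z²)^(3/2)].
R² + z² = (0.0102)² + (0.0138)² = 0.0002945 m², and (R²+z²)^(3/2) = 5.05×10⁻⁶ m³.
B = (4π×10⁻⁷ × 0.931 × 0.000104) / (2 × 5.05×10⁻⁶) = 1.20×10⁻⁵ T.

B ≈ 12.0 μT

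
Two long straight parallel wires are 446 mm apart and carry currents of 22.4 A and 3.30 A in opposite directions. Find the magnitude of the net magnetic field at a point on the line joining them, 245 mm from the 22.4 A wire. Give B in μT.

B ≈ 21.6 μT

Each long wire gives B = μ₀I/(2πd). Distances are d₁ = 0.245 m and d₂ = 0.201 m.
B₁ = 1.83×10⁻⁵ T, B₂ = 3.28×10⁻⁶ T.
Between antiparallel currents both contributions point the same way, so they add. B = B₁ + B₂ = 1.83×10⁻⁵ + 3.28×10⁻⁶ = 2.16×10⁻⁵ T.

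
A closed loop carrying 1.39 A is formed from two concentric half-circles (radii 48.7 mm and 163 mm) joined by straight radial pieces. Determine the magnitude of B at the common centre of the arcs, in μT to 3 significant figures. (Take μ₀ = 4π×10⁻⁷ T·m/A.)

B ≈ 6.29 μT

The radial connectors point toward the centre, so dl × r̂ = 0 and they contribute nothing.
Each semicircle gives μ₀I/(4R): inner arc 8.97×10⁻⁶ T, outer arc 2.68×10⁻⁶ T.
The two arcs carry current in opposite angular senses, so their fields oppose: B = |8.97×10⁻⁶ − 2.68×10⁻⁶| = 6.29×10⁻⁶ T.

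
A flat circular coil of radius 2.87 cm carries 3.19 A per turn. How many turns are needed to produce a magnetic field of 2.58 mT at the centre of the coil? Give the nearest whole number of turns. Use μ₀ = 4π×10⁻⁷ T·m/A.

N = 37

For an N-turn coil, B = Nμ₀I/(2R). A single turn gives B₁ = 6.98×10⁻⁵ T with R = 0.0287 m.
N = B/B₁ = 2.58×10⁻³ / 6.98×10⁻⁵ = 36.94.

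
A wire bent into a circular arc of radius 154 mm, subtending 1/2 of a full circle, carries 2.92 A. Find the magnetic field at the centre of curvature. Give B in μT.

The Biot–Savart field of a circular arc at its centre is B = μ₀Iφ/(4πR), with φ = 3.142 rad.
B = (4π×10⁻⁷ × 2.92 × 3.142) / (4π × 0.154) = 5.96×10⁻⁶ T.

B ≈ 5.96 μT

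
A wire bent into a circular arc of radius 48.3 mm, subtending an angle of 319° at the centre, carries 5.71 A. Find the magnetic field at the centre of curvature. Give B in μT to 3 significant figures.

B ≈ 65.8 μT

The Biot–Savart field of a circular arc at its centre is B = μ₀Iφ/(4πR), with φ = 5.568 rad.
B = (4π×10⁻⁷ × 5.71 × 5.568) / (4π × 0.0483) = 6.58×10⁻⁵ T.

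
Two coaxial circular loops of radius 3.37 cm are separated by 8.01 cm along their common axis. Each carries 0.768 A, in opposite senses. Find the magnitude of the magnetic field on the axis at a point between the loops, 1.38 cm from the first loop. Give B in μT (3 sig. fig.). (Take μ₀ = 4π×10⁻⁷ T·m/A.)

Each loop contributes B = μ₀IR²/[2(R²+z²)^(3/2)] on the axis, with z measured from that loop.
Loop 1 (z = 0.0138 m): B₁ = 1.13×10⁻⁵ T. Loop 2 (z = 0.0663 m): B₂ = 1.33×10⁻⁶ T.
The fields oppose: B = |B₁ − B₂| = 1.00×10⁻⁵ T.

B ≈ 10.0 μT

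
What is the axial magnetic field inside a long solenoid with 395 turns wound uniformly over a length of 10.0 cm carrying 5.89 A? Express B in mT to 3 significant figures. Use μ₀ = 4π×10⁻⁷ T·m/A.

Inside a long solenoid, B = μ₀nI with n = 3950 turns/m.
B = 4π×10⁻⁷ × 3950 × 5.89 = 2.92×10⁻² T.

B ≈ 29.2 mT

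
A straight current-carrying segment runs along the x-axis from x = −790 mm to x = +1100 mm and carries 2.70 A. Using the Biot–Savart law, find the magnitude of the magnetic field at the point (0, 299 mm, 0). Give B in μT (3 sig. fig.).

For a finite straight segment, B = (μ₀I/4πd)(sinθ₁ + sinθ₂), where θ₁, θ₂ are the angles from the perpendicular to each end.
The perpendicular distance is d = 0.299 m; the end-offsets along the wire are a = 0.79 m and b = 1.1 m.
sinθ₁ = 0.79/√(0.79²+0.299²) = 0.9353; sinθ₂ = 1.1/√(1.1²+0.299²) = 0.9650.
B = (4π×10⁻⁷ × 2.70) / (4π × 0.299) × (0.9353 + 0.9650) = 1.72×10⁻⁶ T.

B ≈ 1.72 μT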